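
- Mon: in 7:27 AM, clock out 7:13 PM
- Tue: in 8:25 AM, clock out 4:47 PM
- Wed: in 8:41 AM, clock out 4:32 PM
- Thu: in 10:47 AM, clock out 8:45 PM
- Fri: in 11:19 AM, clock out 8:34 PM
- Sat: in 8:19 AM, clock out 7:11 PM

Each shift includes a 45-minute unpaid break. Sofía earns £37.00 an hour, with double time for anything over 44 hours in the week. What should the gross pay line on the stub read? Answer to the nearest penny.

£2335.93

Mon: 7:27 AM–7:13 PM = 11 h 46 min; less 45 min break → 11 h 1 min
Tue: 8:25 AM–4:47 PM = 8 h 22 min; less 45 min break → 7 h 37 min
Wed: 8:41 AM–4:32 PM = 7 h 51 min; less 45 min break → 7 h 6 min
Thu: 10:47 AM–8:45 PM = 9 h 58 min; less 45 min break → 9 h 13 min
Fri: 11:19 AM–8:34 PM = 9 h 15 min; less 45 min break → 8 h 30 min
Sat: 8:19 AM–7:11 PM = 10 h 52 min; less 45 min break → 10 h 7 min
Total worked: 53 h 34 min = 3214 min.
Regular 44 h 0 min = 2640 min at £37.00/h; overtime 9 h 34 min = 574 min at £74.00/h.
Pay = (2640 × £37.00 + 574 × £74.00) ÷ 60 = £2335.93.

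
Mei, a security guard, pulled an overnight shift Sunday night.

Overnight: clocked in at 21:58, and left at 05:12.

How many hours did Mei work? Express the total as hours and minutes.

7 h 14 min

Overnight: 21:58 → midnight = 2 h 2 min; midnight → 05:12 = 5 h 12 min; span 7 h 14 min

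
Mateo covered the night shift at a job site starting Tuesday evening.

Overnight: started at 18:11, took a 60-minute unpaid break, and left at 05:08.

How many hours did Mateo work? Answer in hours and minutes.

9 h 57 min

Overnight: 18:11 → midnight = 5 h 49 min; midnight → 05:08 = 5 h 8 min; span 10 h 57 min; less 60 min break → 9 h 57 min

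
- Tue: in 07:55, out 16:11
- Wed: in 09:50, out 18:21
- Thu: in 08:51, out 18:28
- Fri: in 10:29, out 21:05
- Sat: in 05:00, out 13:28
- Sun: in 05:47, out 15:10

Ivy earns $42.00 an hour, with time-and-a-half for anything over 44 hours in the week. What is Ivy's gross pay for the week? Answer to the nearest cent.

$2531.55

Tue: 07:55–16:11 = 8 h 16 min
Wed: 09:50–18:21 = 8 h 31 min
Thu: 08:51–18:28 = 9 h 37 min
Fri: 10:29–21:05 = 10 h 36 min
Sat: 05:00–13:28 = 8 h 28 min
Sun: 05:47–15:10 = 9 h 23 min
Total worked: 54 h 51 min = 3291 min.
Regular 44 h 0 min = 2640 min at $42.00/h; overtime 10 h 51 min = 651 min at $63.00/h.
Pay = (2640 × $42.00 + 651 × $63.00) ÷ 60 = $2531.55.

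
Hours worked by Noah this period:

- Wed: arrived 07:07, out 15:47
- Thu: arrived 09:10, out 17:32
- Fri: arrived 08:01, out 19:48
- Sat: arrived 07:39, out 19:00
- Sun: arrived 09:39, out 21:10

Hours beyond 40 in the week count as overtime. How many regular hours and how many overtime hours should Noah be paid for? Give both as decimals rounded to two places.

Regular 40.00 hours, overtime 11.68 hours

Wed: 07:07–15:47 = 8 h 40 min
Thu: 09:10–17:32 = 8 h 22 min
Fri: 08:01–19:48 = 11 h 47 min
Sat: 07:39–19:00 = 11 h 21 min
Sun: 09:39–21:10 = 11 h 31 min
Total worked: 51 h 41 min = 51.68 h.
Threshold 40 h → overtime 11 h 41 min, regular 40 h 0 min.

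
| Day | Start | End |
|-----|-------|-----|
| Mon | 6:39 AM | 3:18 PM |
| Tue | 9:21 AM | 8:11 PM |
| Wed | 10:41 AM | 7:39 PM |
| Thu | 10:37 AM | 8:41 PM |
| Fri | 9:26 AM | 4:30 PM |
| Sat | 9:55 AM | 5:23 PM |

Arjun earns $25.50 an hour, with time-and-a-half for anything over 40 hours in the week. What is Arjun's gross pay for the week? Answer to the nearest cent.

$1519.16

Mon: 6:39 AM–3:18 PM = 8 h 39 min
Tue: 9:21 AM–8:11 PM = 10 h 50 min
Wed: 10:41 AM–7:39 PM = 8 h 58 min
Thu: 10:37 AM–8:41 PM = 10 h 4 min
Fri: 9:26 AM–4:30 PM = 7 h 4 min
Sat: 9:55 AM–5:23 PM = 7 h 28 min
Total worked: 53 h 3 min = 3183 min.
Regular 40 h 0 min = 2400 min at $25.50/h; overtime 13 h 3 min = 783 min at $38.25/h.
Pay = (2400 × $25.50 + 783 × $38.25) ÷ 60 = $1519.16.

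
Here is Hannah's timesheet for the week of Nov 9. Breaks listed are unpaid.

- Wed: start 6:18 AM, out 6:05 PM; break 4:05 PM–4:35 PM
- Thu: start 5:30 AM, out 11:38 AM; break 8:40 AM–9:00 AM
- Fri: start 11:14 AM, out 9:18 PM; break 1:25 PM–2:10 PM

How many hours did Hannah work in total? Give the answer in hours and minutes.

Wed: 6:18 AM–6:05 PM = 11 h 47 min; less 30 min break → 11 h 17 min
Thu: 5:30 AM–11:38 AM = 6 h 8 min; less 20 min break → 5 h 48 min
Fri: 11:14 AM–9:18 PM = 10 h 4 min; less 45 min break → 9 h 19 min
Total: 11 h 17 min + 5 h 48 min + 9 h 19 min = 26 h 24 min.

26 h 24 min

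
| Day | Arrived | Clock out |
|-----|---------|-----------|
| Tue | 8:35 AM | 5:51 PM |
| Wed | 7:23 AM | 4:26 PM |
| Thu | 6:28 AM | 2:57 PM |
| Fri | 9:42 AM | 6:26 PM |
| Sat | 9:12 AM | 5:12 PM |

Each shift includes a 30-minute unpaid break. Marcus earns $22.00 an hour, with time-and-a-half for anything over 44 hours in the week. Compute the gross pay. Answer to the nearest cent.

Tue: 8:35 AM–5:51 PM = 9 h 16 min; less 30 min break → 8 h 46 min
Wed: 7:23 AM–4:26 PM = 9 h 3 min; less 30 min break → 8 h 33 min
Thu: 6:28 AM–2:57 PM = 8 h 29 min; less 30 min break → 7 h 59 min
Fri: 9:42 AM–6:26 PM = 8 h 44 min; less 30 min break → 8 h 14 min
Sat: 9:12 AM–5:12 PM = 8 h 0 min; less 30 min break → 7 h 30 min
Total worked: 41 h 2 min = 2462 min.
Regular 41 h 2 min = 2462 min at $22.00/h; overtime 0 h 0 min = 0 min at $33.00/h.
Pay = (2462 × $22.00 + 0 × $33.00) ÷ 60 = $902.73.

$902.73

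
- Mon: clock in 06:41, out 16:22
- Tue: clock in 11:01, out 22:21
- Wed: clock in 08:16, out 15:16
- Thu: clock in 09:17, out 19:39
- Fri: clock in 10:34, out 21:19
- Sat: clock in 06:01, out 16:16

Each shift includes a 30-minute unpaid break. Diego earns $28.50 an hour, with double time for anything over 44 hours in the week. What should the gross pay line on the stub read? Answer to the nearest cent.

$1959.85

Mon: 06:41–16:22 = 9 h 41 min; less 30 min break → 9 h 11 min
Tue: 11:01–22:21 = 11 h 20 min; less 30 min break → 10 h 50 min
Wed: 08:16–15:16 = 7 h 0 min; less 30 min break → 6 h 30 min
Thu: 09:17–19:39 = 10 h 22 min; less 30 min break → 9 h 52 min
Fri: 10:34–21:19 = 10 h 45 min; less 30 min break → 10 h 15 min
Sat: 06:01–16:16 = 10 h 15 min; less 30 min break → 9 h 45 min
Total worked: 56 h 23 min = 3383 min.
Regular 44 h 0 min = 2640 min at $28.50/h; overtime 12 h 23 min = 743 min at $57.00/h.
Pay = (2640 × $28.50 + 743 × $57.00) ÷ 60 = $1959.85.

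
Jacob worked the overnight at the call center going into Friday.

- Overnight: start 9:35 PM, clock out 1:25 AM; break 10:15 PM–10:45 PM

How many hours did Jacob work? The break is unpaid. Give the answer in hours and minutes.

Overnight: 9:35 PM → midnight = 2 h 25 min; midnight → 1:25 AM = 1 h 25 min; span 3 h 50 min; less 30 min break → 3 h 20 min

3 h 20 min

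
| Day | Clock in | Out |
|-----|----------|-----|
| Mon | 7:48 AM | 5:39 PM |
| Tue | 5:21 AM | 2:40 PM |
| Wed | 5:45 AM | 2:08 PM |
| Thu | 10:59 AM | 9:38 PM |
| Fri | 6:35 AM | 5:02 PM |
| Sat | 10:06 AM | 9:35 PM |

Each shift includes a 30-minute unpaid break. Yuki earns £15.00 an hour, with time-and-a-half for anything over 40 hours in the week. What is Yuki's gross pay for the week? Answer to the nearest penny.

£985.50

Mon: 7:48 AM–5:39 PM = 9 h 51 min; less 30 min break → 9 h 21 min
Tue: 5:21 AM–2:40 PM = 9 h 19 min; less 30 min break → 8 h 49 min
Wed: 5:45 AM–2:08 PM = 8 h 23 min; less 30 min break → 7 h 53 min
Thu: 10:59 AM–9:38 PM = 10 h 39 min; less 30 min break → 10 h 9 min
Fri: 6:35 AM–5:02 PM = 10 h 27 min; less 30 min break → 9 h 57 min
Sat: 10:06 AM–9:35 PM = 11 h 29 min; less 30 min break → 10 h 59 min
Total worked: 57 h 8 min = 3428 min.
Regular 40 h 0 min = 2400 min at £15.00/h; overtime 17 h 8 min = 1028 min at £22.50/h.
Pay = (2400 × £15.00 + 1028 × £22.50) ÷ 60 = £985.50.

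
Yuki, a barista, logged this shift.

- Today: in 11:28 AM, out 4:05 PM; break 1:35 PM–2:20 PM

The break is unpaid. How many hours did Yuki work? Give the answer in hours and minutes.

Today: 11:28 AM–4:05 PM = 4 h 37 min; less 45 min break → 3 h 52 min

3 h 52 min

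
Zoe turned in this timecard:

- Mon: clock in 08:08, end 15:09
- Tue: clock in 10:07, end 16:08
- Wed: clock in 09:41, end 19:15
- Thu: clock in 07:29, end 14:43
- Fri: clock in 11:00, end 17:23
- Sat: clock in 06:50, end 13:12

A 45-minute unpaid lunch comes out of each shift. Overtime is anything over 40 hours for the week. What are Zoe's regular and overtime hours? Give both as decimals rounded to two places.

Mon: 08:08–15:09 = 7 h 1 min; less 45 min break → 6 h 16 min
Tue: 10:07–16:08 = 6 h 1 min; less 45 min break → 5 h 16 min
Wed: 09:41–19:15 = 9 h 34 min; less 45 min break → 8 h 49 min
Thu: 07:29–14:43 = 7 h 14 min; less 45 min break → 6 h 29 min
Fri: 11:00–17:23 = 6 h 23 min; less 45 min break → 5 h 38 min
Sat: 06:50–13:12 = 6 h 22 min; less 45 min break → 5 h 37 min
Total worked: 38 h 5 min = 38.08 h.
Threshold 40 h → overtime 0 h 0 min, regular 38 h 5 min.

Regular 38.08 hours, overtime 0.00 hours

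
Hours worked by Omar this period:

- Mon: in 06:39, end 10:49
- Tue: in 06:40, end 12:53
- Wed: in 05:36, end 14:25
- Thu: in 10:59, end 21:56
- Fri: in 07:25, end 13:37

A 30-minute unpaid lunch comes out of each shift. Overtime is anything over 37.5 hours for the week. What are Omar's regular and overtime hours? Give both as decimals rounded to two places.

Mon: 06:39–10:49 = 4 h 10 min; less 30 min break → 3 h 40 min
Tue: 06:40–12:53 = 6 h 13 min; less 30 min break → 5 h 43 min
Wed: 05:36–14:25 = 8 h 49 min; less 30 min break → 8 h 19 min
Thu: 10:59–21:56 = 10 h 57 min; less 30 min break → 10 h 27 min
Fri: 07:25–13:37 = 6 h 12 min; less 30 min break → 5 h 42 min
Total worked: 33 h 51 min = 33.85 h.
Threshold 37.5 h → overtime 0 h 0 min, regular 33 h 51 min.

Regular 33.85 hours, overtime 0.00 hours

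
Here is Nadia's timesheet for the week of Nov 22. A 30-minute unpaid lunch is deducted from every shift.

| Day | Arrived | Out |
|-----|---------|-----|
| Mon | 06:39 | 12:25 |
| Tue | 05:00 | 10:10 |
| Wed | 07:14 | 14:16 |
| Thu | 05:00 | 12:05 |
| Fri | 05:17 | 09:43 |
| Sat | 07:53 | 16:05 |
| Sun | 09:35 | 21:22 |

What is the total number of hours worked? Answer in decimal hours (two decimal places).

45.97 hours

Mon: 06:39–12:25 = 5 h 46 min; less 30 min break → 5 h 16 min
Tue: 05:00–10:10 = 5 h 10 min; less 30 min break → 4 h 40 min
Wed: 07:14–14:16 = 7 h 2 min; less 30 min break → 6 h 32 min
Thu: 05:00–12:05 = 7 h 5 min; less 30 min break → 6 h 35 min
Fri: 05:17–09:43 = 4 h 26 min; less 30 min break → 3 h 56 min
Sat: 07:53–16:05 = 8 h 12 min; less 30 min break → 7 h 42 min
Sun: 09:35–21:22 = 11 h 47 min; less 30 min break → 11 h 17 min
Total: 5 h 16 min + 4 h 40 min + 6 h 32 min + 6 h 35 min + 3 h 56 min + 7 h 42 min + 11 h 17 min = 45 h 58 min.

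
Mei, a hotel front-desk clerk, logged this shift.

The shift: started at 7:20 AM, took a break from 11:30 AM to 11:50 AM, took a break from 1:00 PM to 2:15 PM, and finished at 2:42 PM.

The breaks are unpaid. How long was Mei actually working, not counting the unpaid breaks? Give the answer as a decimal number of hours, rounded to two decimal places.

The shift: 7:20 AM–2:42 PM = 7 h 22 min; less 95 min break → 5 h 47 min

5.78 hours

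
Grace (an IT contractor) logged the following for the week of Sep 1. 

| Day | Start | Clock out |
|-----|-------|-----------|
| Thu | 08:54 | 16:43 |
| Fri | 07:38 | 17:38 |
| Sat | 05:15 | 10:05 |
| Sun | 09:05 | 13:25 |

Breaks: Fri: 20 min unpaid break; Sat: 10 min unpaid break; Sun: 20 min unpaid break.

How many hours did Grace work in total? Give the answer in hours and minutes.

Thu: 08:54–16:43 = 7 h 49 min
Fri: 07:38–17:38 = 10 h 0 min; less 20 min break → 9 h 40 min
Sat: 05:15–10:05 = 4 h 50 min; less 10 min break → 4 h 40 min
Sun: 09:05–13:25 = 4 h 20 min; less 20 min break → 4 h 0 min
Total: 7 h 49 min + 9 h 40 min + 4 h 40 min + 4 h 0 min = 26 h 9 min.

26 h 9 min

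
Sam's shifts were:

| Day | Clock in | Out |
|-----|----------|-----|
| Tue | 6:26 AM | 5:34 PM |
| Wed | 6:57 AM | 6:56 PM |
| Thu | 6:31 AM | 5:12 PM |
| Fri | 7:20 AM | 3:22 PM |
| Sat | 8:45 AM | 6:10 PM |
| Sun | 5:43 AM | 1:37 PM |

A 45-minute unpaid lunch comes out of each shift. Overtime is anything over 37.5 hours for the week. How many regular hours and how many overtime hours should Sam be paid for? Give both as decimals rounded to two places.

Regular 37.50 hours, overtime 17.15 hours

Tue: 6:26 AM–5:34 PM = 11 h 8 min; less 45 min break → 10 h 23 min
Wed: 6:57 AM–6:56 PM = 11 h 59 min; less 45 min break → 11 h 14 min
Thu: 6:31 AM–5:12 PM = 10 h 41 min; less 45 min break → 9 h 56 min
Fri: 7:20 AM–3:22 PM = 8 h 2 min; less 45 min break → 7 h 17 min
Sat: 8:45 AM–6:10 PM = 9 h 25 min; less 45 min break → 8 h 40 min
Sun: 5:43 AM–1:37 PM = 7 h 54 min; less 45 min break → 7 h 9 min
Total worked: 54 h 39 min = 54.65 h.
Threshold 37.5 h → overtime 17 h 9 min, regular 37 h 30 min.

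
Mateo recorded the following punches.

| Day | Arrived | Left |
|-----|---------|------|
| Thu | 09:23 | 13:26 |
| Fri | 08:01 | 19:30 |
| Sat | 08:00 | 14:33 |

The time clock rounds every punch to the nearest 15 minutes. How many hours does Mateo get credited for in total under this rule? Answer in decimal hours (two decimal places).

Thu: in 09:23→09:30, out 13:26→13:30; 4 h 0 min
Fri: in 08:01→08:00, out 19:30→19:30; 11 h 30 min
Sat: in 08:00→08:00, out 14:33→14:30; 6 h 30 min
Total credited: 22 h 0 min.

22.00 hours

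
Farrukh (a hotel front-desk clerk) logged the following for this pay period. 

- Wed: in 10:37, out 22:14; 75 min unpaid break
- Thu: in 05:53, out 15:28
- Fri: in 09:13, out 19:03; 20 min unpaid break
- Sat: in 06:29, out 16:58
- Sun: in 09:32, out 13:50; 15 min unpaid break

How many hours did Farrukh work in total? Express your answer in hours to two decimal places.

43.98 hours

Wed: 10:37–22:14 = 11 h 37 min; less 75 min break → 10 h 22 min
Thu: 05:53–15:28 = 9 h 35 min
Fri: 09:13–19:03 = 9 h 50 min; less 20 min break → 9 h 30 min
Sat: 06:29–16:58 = 10 h 29 min
Sun: 09:32–13:50 = 4 h 18 min; less 15 min break → 4 h 3 min
Total: 10 h 22 min + 9 h 35 min + 9 h 30 min + 10 h 29 min + 4 h 3 min = 43 h 59 min.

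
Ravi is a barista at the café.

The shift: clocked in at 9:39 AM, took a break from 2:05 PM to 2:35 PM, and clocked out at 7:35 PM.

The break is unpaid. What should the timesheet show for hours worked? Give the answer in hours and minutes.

The shift: 9:39 AM–7:35 PM = 9 h 56 min; less 30 min break → 9 h 26 min

9 h 26 min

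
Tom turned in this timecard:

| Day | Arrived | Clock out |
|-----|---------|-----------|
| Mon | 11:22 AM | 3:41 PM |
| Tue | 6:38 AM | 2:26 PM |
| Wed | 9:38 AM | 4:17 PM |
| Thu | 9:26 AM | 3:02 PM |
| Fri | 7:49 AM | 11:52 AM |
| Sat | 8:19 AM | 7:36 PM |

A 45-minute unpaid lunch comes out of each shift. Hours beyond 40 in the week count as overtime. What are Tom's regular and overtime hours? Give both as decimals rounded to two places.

Regular 35.20 hours, overtime 0.00 hours

Mon: 11:22 AM–3:41 PM = 4 h 19 min; less 45 min break → 3 h 34 min
Tue: 6:38 AM–2:26 PM = 7 h 48 min; less 45 min break → 7 h 3 min
Wed: 9:38 AM–4:17 PM = 6 h 39 min; less 45 min break → 5 h 54 min
Thu: 9:26 AM–3:02 PM = 5 h 36 min; less 45 min break → 4 h 51 min
Fri: 7:49 AM–11:52 AM = 4 h 3 min; less 45 min break → 3 h 18 min
Sat: 8:19 AM–7:36 PM = 11 h 17 min; less 45 min break → 10 h 32 min
Total worked: 35 h 12 min = 35.20 h.
Threshold 40 h → overtime 0 h 0 min, regular 35 h 12 min.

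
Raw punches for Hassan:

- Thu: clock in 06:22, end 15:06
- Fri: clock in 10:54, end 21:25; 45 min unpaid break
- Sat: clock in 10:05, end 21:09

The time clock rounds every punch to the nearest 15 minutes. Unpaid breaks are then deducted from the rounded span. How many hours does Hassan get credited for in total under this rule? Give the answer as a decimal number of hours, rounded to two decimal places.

Thu: in 06:22→06:15, out 15:06→15:00; 8 h 45 min
Fri: in 10:54→11:00, out 21:25→21:30; 10 h 30 min − 45 min = 9 h 45 min
Sat: in 10:05→10:00, out 21:09→21:15; 11 h 15 min
Total credited: 29 h 45 min.

29.75 hours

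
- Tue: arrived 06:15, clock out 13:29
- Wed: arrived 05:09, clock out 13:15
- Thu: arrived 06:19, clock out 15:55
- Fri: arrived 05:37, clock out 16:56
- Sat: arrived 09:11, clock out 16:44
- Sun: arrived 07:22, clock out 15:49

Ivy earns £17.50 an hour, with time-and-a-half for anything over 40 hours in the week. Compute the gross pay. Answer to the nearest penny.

£1021.56

Tue: 06:15–13:29 = 7 h 14 min
Wed: 05:09–13:15 = 8 h 6 min
Thu: 06:19–15:55 = 9 h 36 min
Fri: 05:37–16:56 = 11 h 19 min
Sat: 09:11–16:44 = 7 h 33 min
Sun: 07:22–15:49 = 8 h 27 min
Total worked: 52 h 15 min = 3135 min.
Regular 40 h 0 min = 2400 min at £17.50/h; overtime 12 h 15 min = 735 min at £26.25/h.
Pay = (2400 × £17.50 + 735 × £26.25) ÷ 60 = £1021.56.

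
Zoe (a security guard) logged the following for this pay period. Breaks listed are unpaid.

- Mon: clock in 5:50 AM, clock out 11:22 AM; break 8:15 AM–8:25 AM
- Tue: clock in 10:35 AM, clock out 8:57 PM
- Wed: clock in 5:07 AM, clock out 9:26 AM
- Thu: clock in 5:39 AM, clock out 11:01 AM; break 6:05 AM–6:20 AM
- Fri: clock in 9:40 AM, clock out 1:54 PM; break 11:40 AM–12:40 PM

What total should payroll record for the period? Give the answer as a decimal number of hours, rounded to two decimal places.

Mon: 5:50 AM–11:22 AM = 5 h 32 min; less 10 min break → 5 h 22 min
Tue: 10:35 AM–8:57 PM = 10 h 22 min
Wed: 5:07 AM–9:26 AM = 4 h 19 min
Thu: 5:39 AM–11:01 AM = 5 h 22 min; less 15 min break → 5 h 7 min
Fri: 9:40 AM–1:54 PM = 4 h 14 min; less 60 min break → 3 h 14 min
Total: 5 h 22 min + 10 h 22 min + 4 h 19 min + 5 h 7 min + 3 h 14 min = 28 h 24 min.

28.40 hours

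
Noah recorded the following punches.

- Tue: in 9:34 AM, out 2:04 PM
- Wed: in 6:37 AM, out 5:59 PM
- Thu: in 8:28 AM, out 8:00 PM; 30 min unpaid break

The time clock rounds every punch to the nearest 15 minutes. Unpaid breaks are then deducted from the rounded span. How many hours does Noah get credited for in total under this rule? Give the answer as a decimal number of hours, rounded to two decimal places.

27.00 hours

Tue: in 9:34 AM→9:30 AM, out 2:04 PM→2:00 PM; 4 h 30 min
Wed: in 6:37 AM→6:30 AM, out 5:59 PM→6:00 PM; 11 h 30 min
Thu: in 8:28 AM→8:30 AM, out 8:00 PM→8:00 PM; 11 h 30 min − 30 min = 11 h 0 min
Total credited: 27 h 0 min.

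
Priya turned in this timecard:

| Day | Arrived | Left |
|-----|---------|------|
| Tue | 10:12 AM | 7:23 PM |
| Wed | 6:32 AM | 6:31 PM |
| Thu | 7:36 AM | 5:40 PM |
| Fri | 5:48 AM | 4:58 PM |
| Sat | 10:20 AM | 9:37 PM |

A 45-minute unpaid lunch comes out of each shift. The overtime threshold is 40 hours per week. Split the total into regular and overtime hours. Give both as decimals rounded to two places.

Tue: 10:12 AM–7:23 PM = 9 h 11 min; less 45 min break → 8 h 26 min
Wed: 6:32 AM–6:31 PM = 11 h 59 min; less 45 min break → 11 h 14 min
Thu: 7:36 AM–5:40 PM = 10 h 4 min; less 45 min break → 9 h 19 min
Fri: 5:48 AM–4:58 PM = 11 h 10 min; less 45 min break → 10 h 25 min
Sat: 10:20 AM–9:37 PM = 11 h 17 min; less 45 min break → 10 h 32 min
Total worked: 49 h 56 min = 49.93 h.
Threshold 40 h → overtime 9 h 56 min, regular 40 h 0 min.

Regular 40.00 hours, overtime 9.93 hours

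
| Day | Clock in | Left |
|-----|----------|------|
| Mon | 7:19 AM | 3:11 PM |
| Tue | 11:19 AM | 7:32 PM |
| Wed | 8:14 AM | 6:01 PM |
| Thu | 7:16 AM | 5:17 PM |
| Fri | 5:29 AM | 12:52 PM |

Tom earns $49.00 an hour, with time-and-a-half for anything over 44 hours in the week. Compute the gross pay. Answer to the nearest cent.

$2120.07

Mon: 7:19 AM–3:11 PM = 7 h 52 min
Tue: 11:19 AM–7:32 PM = 8 h 13 min
Wed: 8:14 AM–6:01 PM = 9 h 47 min
Thu: 7:16 AM–5:17 PM = 10 h 1 min
Fri: 5:29 AM–12:52 PM = 7 h 23 min
Total worked: 43 h 16 min = 2596 min.
Regular 43 h 16 min = 2596 min at $49.00/h; overtime 0 h 0 min = 0 min at $73.50/h.
Pay = (2596 × $49.00 + 0 × $73.50) ÷ 60 = $2120.07.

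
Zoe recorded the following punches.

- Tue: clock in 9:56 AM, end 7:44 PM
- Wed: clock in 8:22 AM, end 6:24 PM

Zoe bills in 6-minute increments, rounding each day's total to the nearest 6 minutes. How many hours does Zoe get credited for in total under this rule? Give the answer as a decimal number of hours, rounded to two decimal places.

19.80 hours

Tue: 9:56 AM–7:44 PM = 9 h 48 min → rounds to 9 h 48 min
Wed: 8:22 AM–6:24 PM = 10 h 2 min → rounds to 10 h 0 min
Total credited: 19 h 48 min.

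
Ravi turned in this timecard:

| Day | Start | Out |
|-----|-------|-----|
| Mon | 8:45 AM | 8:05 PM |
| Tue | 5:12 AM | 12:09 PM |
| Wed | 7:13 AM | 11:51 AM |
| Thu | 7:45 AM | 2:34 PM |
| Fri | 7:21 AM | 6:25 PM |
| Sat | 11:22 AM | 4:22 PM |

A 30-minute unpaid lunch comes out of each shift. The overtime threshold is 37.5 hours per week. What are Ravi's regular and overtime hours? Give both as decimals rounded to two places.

Regular 37.50 hours, overtime 5.30 hours

Mon: 8:45 AM–8:05 PM = 11 h 20 min; less 30 min break → 10 h 50 min
Tue: 5:12 AM–12:09 PM = 6 h 57 min; less 30 min break → 6 h 27 min
Wed: 7:13 AM–11:51 AM = 4 h 38 min; less 30 min break → 4 h 8 min
Thu: 7:45 AM–2:34 PM = 6 h 49 min; less 30 min break → 6 h 19 min
Fri: 7:21 AM–6:25 PM = 11 h 4 min; less 30 min break → 10 h 34 min
Sat: 11:22 AM–4:22 PM = 5 h 0 min; less 30 min break → 4 h 30 min
Total worked: 42 h 48 min = 42.80 h.
Threshold 37.5 h → overtime 5 h 18 min, regular 37 h 30 min.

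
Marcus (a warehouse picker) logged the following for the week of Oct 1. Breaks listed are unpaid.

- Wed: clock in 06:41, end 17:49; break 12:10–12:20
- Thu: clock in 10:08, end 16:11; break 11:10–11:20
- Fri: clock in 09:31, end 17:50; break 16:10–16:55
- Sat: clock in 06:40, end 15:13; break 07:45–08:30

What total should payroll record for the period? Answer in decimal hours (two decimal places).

32.22 hours

Wed: 06:41–17:49 = 11 h 8 min; less 10 min break → 10 h 58 min
Thu: 10:08–16:11 = 6 h 3 min; less 10 min break → 5 h 53 min
Fri: 09:31–17:50 = 8 h 19 min; less 45 min break → 7 h 34 min
Sat: 06:40–15:13 = 8 h 33 min; less 45 min break → 7 h 48 min
Total: 10 h 58 min + 5 h 53 min + 7 h 34 min + 7 h 48 min = 32 h 13 min.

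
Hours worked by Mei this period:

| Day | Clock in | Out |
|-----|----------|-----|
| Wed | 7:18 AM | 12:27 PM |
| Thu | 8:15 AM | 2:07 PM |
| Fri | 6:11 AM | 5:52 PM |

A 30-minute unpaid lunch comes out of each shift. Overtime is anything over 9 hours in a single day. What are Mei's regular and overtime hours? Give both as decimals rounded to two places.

Regular 19.02 hours, overtime 2.18 hours

Wed: 7:18 AM–12:27 PM = 5 h 9 min; less 30 min break → 4 h 39 min
Thu: 8:15 AM–2:07 PM = 5 h 52 min; less 30 min break → 5 h 22 min
Fri: 6:11 AM–5:52 PM = 11 h 41 min; less 30 min break → 11 h 11 min
Wed reg 4 h 39 min / OT 0 h 0 min; Thu reg 5 h 22 min / OT 0 h 0 min; Fri reg 9 h 0 min / OT 2 h 11 min.
Totals: regular 19 h 1 min, overtime 2 h 11 min.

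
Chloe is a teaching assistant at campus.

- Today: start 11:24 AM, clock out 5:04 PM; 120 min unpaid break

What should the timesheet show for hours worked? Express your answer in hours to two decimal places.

3.67 hours

Today: 11:24 AM–5:04 PM = 5 h 40 min; less 120 min break → 3 h 40 min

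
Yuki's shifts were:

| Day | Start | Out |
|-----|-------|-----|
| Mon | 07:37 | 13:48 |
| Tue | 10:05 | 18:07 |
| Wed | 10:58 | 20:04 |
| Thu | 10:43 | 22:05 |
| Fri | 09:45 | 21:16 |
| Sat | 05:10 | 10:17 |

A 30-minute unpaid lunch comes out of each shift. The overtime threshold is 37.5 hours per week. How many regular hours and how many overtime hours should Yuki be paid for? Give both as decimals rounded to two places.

Regular 37.50 hours, overtime 10.82 hours

Mon: 07:37–13:48 = 6 h 11 min; less 30 min break → 5 h 41 min
Tue: 10:05–18:07 = 8 h 2 min; less 30 min break → 7 h 32 min
Wed: 10:58–20:04 = 9 h 6 min; less 30 min break → 8 h 36 min
Thu: 10:43–22:05 = 11 h 22 min; less 30 min break → 10 h 52 min
Fri: 09:45–21:16 = 11 h 31 min; less 30 min break → 11 h 1 min
Sat: 05:10–10:17 = 5 h 7 min; less 30 min break → 4 h 37 min
Total worked: 48 h 19 min = 48.32 h.
Threshold 37.5 h → overtime 10 h 49 min, regular 37 h 30 min.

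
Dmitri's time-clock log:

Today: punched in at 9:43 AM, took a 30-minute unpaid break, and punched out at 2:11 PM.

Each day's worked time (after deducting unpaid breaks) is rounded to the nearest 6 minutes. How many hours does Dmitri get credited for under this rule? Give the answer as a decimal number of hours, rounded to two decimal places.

Today: 9:43 AM–2:11 PM = 4 h 28 min − 30 min = 3 h 58 min → rounds to 4 h 0 min

4.00 hours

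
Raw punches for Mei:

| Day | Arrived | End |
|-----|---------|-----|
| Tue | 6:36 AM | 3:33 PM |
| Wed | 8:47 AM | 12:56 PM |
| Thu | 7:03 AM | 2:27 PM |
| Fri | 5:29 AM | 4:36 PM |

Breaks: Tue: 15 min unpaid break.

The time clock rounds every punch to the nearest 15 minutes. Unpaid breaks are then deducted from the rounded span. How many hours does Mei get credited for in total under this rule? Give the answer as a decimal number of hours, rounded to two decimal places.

Tue: in 6:36 AM→6:30 AM, out 3:33 PM→3:30 PM; 9 h 0 min − 15 min = 8 h 45 min
Wed: in 8:47 AM→8:45 AM, out 12:56 PM→1:00 PM; 4 h 15 min
Thu: in 7:03 AM→7:00 AM, out 2:27 PM→2:30 PM; 7 h 30 min
Fri: in 5:29 AM→5:30 AM, out 4:36 PM→4:30 PM; 11 h 0 min
Total credited: 31 h 30 min.

31.50 hours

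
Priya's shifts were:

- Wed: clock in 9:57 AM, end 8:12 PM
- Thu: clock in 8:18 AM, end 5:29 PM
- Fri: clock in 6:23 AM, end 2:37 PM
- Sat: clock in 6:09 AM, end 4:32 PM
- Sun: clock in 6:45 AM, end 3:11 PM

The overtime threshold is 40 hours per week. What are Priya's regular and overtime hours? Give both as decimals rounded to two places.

Wed: 9:57 AM–8:12 PM = 10 h 15 min
Thu: 8:18 AM–5:29 PM = 9 h 11 min
Fri: 6:23 AM–2:37 PM = 8 h 14 min
Sat: 6:09 AM–4:32 PM = 10 h 23 min
Sun: 6:45 AM–3:11 PM = 8 h 26 min
Total worked: 46 h 29 min = 46.48 h.
Threshold 40 h → overtime 6 h 29 min, regular 40 h 0 min.

Regular 40.00 hours, overtime 6.48 hours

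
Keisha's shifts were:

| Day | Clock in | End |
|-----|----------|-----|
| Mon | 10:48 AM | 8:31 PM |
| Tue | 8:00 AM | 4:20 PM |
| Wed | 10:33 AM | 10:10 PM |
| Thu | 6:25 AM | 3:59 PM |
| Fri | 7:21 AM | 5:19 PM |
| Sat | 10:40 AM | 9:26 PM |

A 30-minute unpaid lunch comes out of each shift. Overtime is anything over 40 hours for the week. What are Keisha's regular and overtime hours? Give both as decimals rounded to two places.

Regular 40.00 hours, overtime 16.97 hours

Mon: 10:48 AM–8:31 PM = 9 h 43 min; less 30 min break → 9 h 13 min
Tue: 8:00 AM–4:20 PM = 8 h 20 min; less 30 min break → 7 h 50 min
Wed: 10:33 AM–10:10 PM = 11 h 37 min; less 30 min break → 11 h 7 min
Thu: 6:25 AM–3:59 PM = 9 h 34 min; less 30 min break → 9 h 4 min
Fri: 7:21 AM–5:19 PM = 9 h 58 min; less 30 min break → 9 h 28 min
Sat: 10:40 AM–9:26 PM = 10 h 46 min; less 30 min break → 10 h 16 min
Total worked: 56 h 58 min = 56.97 h.
Threshold 40 h → overtime 16 h 58 min, regular 40 h 0 min.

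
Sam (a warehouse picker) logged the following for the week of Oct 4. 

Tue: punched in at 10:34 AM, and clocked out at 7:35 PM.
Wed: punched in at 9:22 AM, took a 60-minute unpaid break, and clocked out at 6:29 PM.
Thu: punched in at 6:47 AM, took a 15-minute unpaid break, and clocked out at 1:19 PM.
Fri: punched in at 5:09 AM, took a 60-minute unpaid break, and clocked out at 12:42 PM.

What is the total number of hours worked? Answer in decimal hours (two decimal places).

Tue: 10:34 AM–7:35 PM = 9 h 1 min
Wed: 9:22 AM–6:29 PM = 9 h 7 min; less 60 min break → 8 h 7 min
Thu: 6:47 AM–1:19 PM = 6 h 32 min; less 15 min break → 6 h 17 min
Fri: 5:09 AM–12:42 PM = 7 h 33 min; less 60 min break → 6 h 33 min
Total: 9 h 1 min + 8 h 7 min + 6 h 17 min + 6 h 33 min = 29 h 58 min.

29.97 hours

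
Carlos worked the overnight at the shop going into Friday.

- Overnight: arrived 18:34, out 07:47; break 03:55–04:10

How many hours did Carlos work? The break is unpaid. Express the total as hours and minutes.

Overnight: 18:34 → midnight = 5 h 26 min; midnight → 07:47 = 7 h 47 min; span 13 h 13 min; less 15 min break → 12 h 58 min

12 h 58 min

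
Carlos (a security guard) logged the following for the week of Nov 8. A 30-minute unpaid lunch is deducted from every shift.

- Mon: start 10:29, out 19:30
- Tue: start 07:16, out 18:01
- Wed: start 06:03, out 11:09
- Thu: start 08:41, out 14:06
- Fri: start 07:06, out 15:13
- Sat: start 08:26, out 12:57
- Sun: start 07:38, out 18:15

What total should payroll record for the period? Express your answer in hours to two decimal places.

50.03 hours

Mon: 10:29–19:30 = 9 h 1 min; less 30 min break → 8 h 31 min
Tue: 07:16–18:01 = 10 h 45 min; less 30 min break → 10 h 15 min
Wed: 06:03–11:09 = 5 h 6 min; less 30 min break → 4 h 36 min
Thu: 08:41–14:06 = 5 h 25 min; less 30 min break → 4 h 55 min
Fri: 07:06–15:13 = 8 h 7 min; less 30 min break → 7 h 37 min
Sat: 08:26–12:57 = 4 h 31 min; less 30 min break → 4 h 1 min
Sun: 07:38–18:15 = 10 h 37 min; less 30 min break → 10 h 7 min
Total: 8 h 31 min + 10 h 15 min + 4 h 36 min + 4 h 55 min + 7 h 37 min + 4 h 1 min + 10 h 7 min = 50 h 2 min.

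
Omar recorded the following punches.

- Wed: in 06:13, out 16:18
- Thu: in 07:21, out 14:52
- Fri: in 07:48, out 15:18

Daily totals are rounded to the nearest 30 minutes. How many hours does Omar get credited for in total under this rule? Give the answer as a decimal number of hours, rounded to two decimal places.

25.00 hours

Wed: 06:13–16:18 = 10 h 5 min → rounds to 10 h 0 min
Thu: 07:21–14:52 = 7 h 31 min → rounds to 7 h 30 min
Fri: 07:48–15:18 = 7 h 30 min → rounds to 7 h 30 min
Total credited: 25 h 0 min.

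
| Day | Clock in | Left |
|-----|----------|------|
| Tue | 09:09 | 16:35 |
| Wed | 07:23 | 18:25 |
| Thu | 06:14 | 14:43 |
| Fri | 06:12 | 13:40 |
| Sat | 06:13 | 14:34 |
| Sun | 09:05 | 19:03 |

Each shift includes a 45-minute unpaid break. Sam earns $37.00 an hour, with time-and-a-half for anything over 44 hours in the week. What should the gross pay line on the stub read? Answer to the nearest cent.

$1862.95

Tue: 09:09–16:35 = 7 h 26 min; less 45 min break → 6 h 41 min
Wed: 07:23–18:25 = 11 h 2 min; less 45 min break → 10 h 17 min
Thu: 06:14–14:43 = 8 h 29 min; less 45 min break → 7 h 44 min
Fri: 06:12–13:40 = 7 h 28 min; less 45 min break → 6 h 43 min
Sat: 06:13–14:34 = 8 h 21 min; less 45 min break → 7 h 36 min
Sun: 09:05–19:03 = 9 h 58 min; less 45 min break → 9 h 13 min
Total worked: 48 h 14 min = 2894 min.
Regular 44 h 0 min = 2640 min at $37.00/h; overtime 4 h 14 min = 254 min at $55.50/h.
Pay = (2640 × $37.00 + 254 × $55.50) ÷ 60 = $1862.95.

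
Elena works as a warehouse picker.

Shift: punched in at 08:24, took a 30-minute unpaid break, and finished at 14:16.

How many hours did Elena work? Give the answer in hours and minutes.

Shift: 08:24–14:16 = 5 h 52 min; less 30 min break → 5 h 22 min

5 h 22 min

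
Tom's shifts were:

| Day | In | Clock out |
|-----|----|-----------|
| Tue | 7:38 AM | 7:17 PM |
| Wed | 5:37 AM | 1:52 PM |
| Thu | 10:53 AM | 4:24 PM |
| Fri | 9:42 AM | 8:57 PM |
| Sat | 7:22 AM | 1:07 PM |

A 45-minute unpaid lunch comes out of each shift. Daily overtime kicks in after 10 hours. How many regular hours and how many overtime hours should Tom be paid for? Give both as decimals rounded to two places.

Tue: 7:38 AM–7:17 PM = 11 h 39 min; less 45 min break → 10 h 54 min
Wed: 5:37 AM–1:52 PM = 8 h 15 min; less 45 min break → 7 h 30 min
Thu: 10:53 AM–4:24 PM = 5 h 31 min; less 45 min break → 4 h 46 min
Fri: 9:42 AM–8:57 PM = 11 h 15 min; less 45 min break → 10 h 30 min
Sat: 7:22 AM–1:07 PM = 5 h 45 min; less 45 min break → 5 h 0 min
Tue reg 10 h 0 min / OT 0 h 54 min; Wed reg 7 h 30 min / OT 0 h 0 min; Thu reg 4 h 46 min / OT 0 h 0 min; Fri reg 10 h 0 min / OT 0 h 30 min; Sat reg 5 h 0 min / OT 0 h 0 min.
Totals: regular 37 h 16 min, overtime 1 h 24 min.

Regular 37.27 hours, overtime 1.40 hours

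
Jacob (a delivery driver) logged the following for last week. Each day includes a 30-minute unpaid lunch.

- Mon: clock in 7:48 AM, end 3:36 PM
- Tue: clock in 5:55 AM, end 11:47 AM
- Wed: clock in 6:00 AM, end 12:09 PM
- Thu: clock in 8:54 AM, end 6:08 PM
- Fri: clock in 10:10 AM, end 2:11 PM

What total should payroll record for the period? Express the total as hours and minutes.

30 h 34 min

Mon: 7:48 AM–3:36 PM = 7 h 48 min; less 30 min break → 7 h 18 min
Tue: 5:55 AM–11:47 AM = 5 h 52 min; less 30 min break → 5 h 22 min
Wed: 6:00 AM–12:09 PM = 6 h 9 min; less 30 min break → 5 h 39 min
Thu: 8:54 AM–6:08 PM = 9 h 14 min; less 30 min break → 8 h 44 min
Fri: 10:10 AM–2:11 PM = 4 h 1 min; less 30 min break → 3 h 31 min
Total: 7 h 18 min + 5 h 22 min + 5 h 39 min + 8 h 44 min + 3 h 31 min = 30 h 34 min.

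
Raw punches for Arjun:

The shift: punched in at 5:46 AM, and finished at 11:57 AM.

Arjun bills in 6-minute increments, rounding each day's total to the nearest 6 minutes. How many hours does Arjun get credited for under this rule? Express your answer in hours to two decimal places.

6.20 hours

The shift: 5:46 AM–11:57 AM = 6 h 11 min → rounds to 6 h 12 min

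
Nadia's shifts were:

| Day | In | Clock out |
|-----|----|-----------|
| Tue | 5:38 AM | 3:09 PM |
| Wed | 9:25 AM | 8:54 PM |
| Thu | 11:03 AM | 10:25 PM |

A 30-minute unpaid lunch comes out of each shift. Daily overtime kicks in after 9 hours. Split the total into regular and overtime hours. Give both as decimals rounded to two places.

Regular 27.00 hours, overtime 3.87 hours

Tue: 5:38 AM–3:09 PM = 9 h 31 min; less 30 min break → 9 h 1 min
Wed: 9:25 AM–8:54 PM = 11 h 29 min; less 30 min break → 10 h 59 min
Thu: 11:03 AM–10:25 PM = 11 h 22 min; less 30 min break → 10 h 52 min
Tue reg 9 h 0 min / OT 0 h 1 min; Wed reg 9 h 0 min / OT 1 h 59 min; Thu reg 9 h 0 min / OT 1 h 52 min.
Totals: regular 27 h 0 min, overtime 3 h 52 min.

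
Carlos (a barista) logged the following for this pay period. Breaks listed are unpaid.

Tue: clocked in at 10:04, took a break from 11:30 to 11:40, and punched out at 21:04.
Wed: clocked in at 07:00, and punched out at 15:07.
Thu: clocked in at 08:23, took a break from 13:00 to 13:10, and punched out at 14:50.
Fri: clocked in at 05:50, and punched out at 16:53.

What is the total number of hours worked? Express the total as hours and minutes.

36 h 17 min

Tue: 10:04–21:04 = 11 h 0 min; less 10 min break → 10 h 50 min
Wed: 07:00–15:07 = 8 h 7 min
Thu: 08:23–14:50 = 6 h 27 min; less 10 min break → 6 h 17 min
Fri: 05:50–16:53 = 11 h 3 min
Total: 10 h 50 min + 8 h 7 min + 6 h 17 min + 11 h 3 min = 36 h 17 min.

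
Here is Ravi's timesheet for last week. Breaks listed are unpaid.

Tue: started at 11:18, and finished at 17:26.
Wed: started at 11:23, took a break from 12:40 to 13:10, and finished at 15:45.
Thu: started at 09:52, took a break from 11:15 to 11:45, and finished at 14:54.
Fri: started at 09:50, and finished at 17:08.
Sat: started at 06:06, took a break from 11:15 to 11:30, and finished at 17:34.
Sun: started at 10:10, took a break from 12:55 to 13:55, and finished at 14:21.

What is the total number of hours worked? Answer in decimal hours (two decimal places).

36.23 hours

Tue: 11:18–17:26 = 6 h 8 min
Wed: 11:23–15:45 = 4 h 22 min; less 30 min break → 3 h 52 min
Thu: 09:52–14:54 = 5 h 2 min; less 30 min break → 4 h 32 min
Fri: 09:50–17:08 = 7 h 18 min
Sat: 06:06–17:34 = 11 h 28 min; less 15 min break → 11 h 13 min
Sun: 10:10–14:21 = 4 h 11 min; less 60 min break → 3 h 11 min
Total: 6 h 8 min + 3 h 52 min + 4 h 32 min + 7 h 18 min + 11 h 13 min + 3 h 11 min = 36 h 14 min.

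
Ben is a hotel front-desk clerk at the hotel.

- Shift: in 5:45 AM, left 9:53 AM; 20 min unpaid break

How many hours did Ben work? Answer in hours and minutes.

Shift: 5:45 AM–9:53 AM = 4 h 8 min; less 20 min break → 3 h 48 min

3 h 48 min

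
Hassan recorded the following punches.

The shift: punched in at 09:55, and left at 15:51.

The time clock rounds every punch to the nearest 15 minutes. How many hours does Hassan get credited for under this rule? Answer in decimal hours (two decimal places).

The shift: in 09:55→10:00, out 15:51→15:45; 5 h 45 min

5.75 hours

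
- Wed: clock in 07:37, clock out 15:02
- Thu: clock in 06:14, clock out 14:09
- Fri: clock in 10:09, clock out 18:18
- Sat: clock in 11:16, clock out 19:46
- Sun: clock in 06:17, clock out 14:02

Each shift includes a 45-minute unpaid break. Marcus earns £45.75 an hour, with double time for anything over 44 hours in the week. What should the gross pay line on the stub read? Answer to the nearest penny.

Wed: 07:37–15:02 = 7 h 25 min; less 45 min break → 6 h 40 min
Thu: 06:14–14:09 = 7 h 55 min; less 45 min break → 7 h 10 min
Fri: 10:09–18:18 = 8 h 9 min; less 45 min break → 7 h 24 min
Sat: 11:16–19:46 = 8 h 30 min; less 45 min break → 7 h 45 min
Sun: 06:17–14:02 = 7 h 45 min; less 45 min break → 7 h 0 min
Total worked: 35 h 59 min = 2159 min.
Regular 35 h 59 min = 2159 min at £45.75/h; overtime 0 h 0 min = 0 min at £91.50/h.
Pay = (2159 × £45.75 + 0 × £91.50) ÷ 60 = £1646.24.

£1646.24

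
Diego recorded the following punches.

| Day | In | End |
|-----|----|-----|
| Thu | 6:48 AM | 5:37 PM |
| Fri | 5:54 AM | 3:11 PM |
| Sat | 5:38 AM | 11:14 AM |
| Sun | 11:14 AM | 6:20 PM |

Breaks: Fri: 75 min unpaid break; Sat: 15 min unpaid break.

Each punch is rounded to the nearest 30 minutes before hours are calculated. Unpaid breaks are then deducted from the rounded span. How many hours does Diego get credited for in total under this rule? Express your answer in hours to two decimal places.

31.00 hours

Thu: in 6:48 AM→7:00 AM, out 5:37 PM→5:30 PM; 10 h 30 min
Fri: in 5:54 AM→6:00 AM, out 3:11 PM→3:00 PM; 9 h 0 min − 75 min = 7 h 45 min
Sat: in 5:38 AM→5:30 AM, out 11:14 AM→11:00 AM; 5 h 30 min − 15 min = 5 h 15 min
Sun: in 11:14 AM→11:00 AM, out 6:20 PM→6:30 PM; 7 h 30 min
Total credited: 31 h 0 min.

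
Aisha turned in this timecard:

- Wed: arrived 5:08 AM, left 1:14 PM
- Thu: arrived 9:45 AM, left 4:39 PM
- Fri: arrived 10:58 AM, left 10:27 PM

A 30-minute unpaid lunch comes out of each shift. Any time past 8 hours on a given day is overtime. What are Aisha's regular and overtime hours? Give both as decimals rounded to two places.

Regular 22.00 hours, overtime 2.98 hours

Wed: 5:08 AM–1:14 PM = 8 h 6 min; less 30 min break → 7 h 36 min
Thu: 9:45 AM–4:39 PM = 6 h 54 min; less 30 min break → 6 h 24 min
Fri: 10:58 AM–10:27 PM = 11 h 29 min; less 30 min break → 10 h 59 min
Wed reg 7 h 36 min / OT 0 h 0 min; Thu reg 6 h 24 min / OT 0 h 0 min; Fri reg 8 h 0 min / OT 2 h 59 min.
Totals: regular 22 h 0 min, overtime 2 h 59 min.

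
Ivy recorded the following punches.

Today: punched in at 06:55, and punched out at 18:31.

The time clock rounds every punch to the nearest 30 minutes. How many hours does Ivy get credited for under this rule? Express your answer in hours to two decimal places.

11.50 hours

Today: in 06:55→07:00, out 18:31→18:30; 11 h 30 min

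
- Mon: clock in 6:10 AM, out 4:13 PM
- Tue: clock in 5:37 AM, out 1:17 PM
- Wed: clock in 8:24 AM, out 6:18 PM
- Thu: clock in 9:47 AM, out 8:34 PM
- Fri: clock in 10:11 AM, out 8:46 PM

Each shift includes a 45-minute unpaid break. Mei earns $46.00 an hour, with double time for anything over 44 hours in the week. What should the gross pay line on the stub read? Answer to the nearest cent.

$2137.47

Mon: 6:10 AM–4:13 PM = 10 h 3 min; less 45 min break → 9 h 18 min
Tue: 5:37 AM–1:17 PM = 7 h 40 min; less 45 min break → 6 h 55 min
Wed: 8:24 AM–6:18 PM = 9 h 54 min; less 45 min break → 9 h 9 min
Thu: 9:47 AM–8:34 PM = 10 h 47 min; less 45 min break → 10 h 2 min
Fri: 10:11 AM–8:46 PM = 10 h 35 min; less 45 min break → 9 h 50 min
Total worked: 45 h 14 min = 2714 min.
Regular 44 h 0 min = 2640 min at $46.00/h; overtime 1 h 14 min = 74 min at $92.00/h.
Pay = (2640 × $46.00 + 74 × $92.00) ÷ 60 = $2137.47.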